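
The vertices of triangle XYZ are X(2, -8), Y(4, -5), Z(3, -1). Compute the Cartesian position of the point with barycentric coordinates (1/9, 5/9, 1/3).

(31/9, -4)

W = (1/9)·X + (5/9)·Y + (1/3)·Z.
x-coordinate: (1/9)·2 + (5/9)·4 + (1/3)·3 = 31/9.
y-coordinate: (1/9)·(-8) + (5/9)·(-5) + (1/3)·(-1) = -4.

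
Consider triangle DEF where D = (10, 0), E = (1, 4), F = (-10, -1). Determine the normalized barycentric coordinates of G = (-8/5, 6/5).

(1/5, 2/5, 2/5)

Signed area of the reference triangle: [DEF] = ½·(10·(4−(-1)) + 1·(-1−0) + (-10)·(0−4)) = ½·(50 − 1 + 40) = 89/2.
[GEF] = ½·((-8/5)·(4−(-1)) + 1·(-1−(6/5)) + (-10)·(6/5−4)) = ½·(-8 − 11/5 + 28) = 89/10, so the D-coordinate is (89/10)/(89/2) = 1/5.
[DGF] = ½·(10·(6/5−(-1)) + (-8/5)·(-1−0) + (-10)·(0−(6/5))) = ½·(22 + 8/5 + 12) = 89/5, so the E-coordinate is 2/5.
[DEG] = ½·(10·(4−(6/5)) + 1·(6/5−0) + (-8/5)·(0−4)) = ½·(28 + 6/5 + 32/5) = 89/5, so the F-coordinate is 2/5.
Check: 1/5 + 2/5 + 2/5 = 1.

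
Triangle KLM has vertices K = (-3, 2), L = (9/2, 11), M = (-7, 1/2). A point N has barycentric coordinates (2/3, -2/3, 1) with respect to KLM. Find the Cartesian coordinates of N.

(-12, -11/2)

N = (2/3)·K + (-2/3)·L + 1·M.
x-coordinate: (2/3)·(-3) + (-2/3)·(9/2) + 1·(-7) = -12.
y-coordinate: (2/3)·2 + (-2/3)·11 + 1·(1/2) = -11/2.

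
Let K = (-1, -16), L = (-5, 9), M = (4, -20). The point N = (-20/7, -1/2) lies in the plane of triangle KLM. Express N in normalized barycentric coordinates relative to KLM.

Signed area of the reference triangle: [KLM] = ½·((-1)·(9−(-20)) + (-5)·(-20−(-16)) + 4·(-16−9)) = ½·(-29 + 20 − 100) = -109/2.
[NLM] = ½·((-20/7)·(9−(-20)) + (-5)·(-20−(-1/2)) + 4·(-1/2−9)) = ½·(-580/7 + 195/2 − 38) = -327/28, so the K-coordinate is (-327/28)/(-109/2) = 3/14.
[KNM] = ½·((-1)·(-1/2−(-20)) + (-20/7)·(-20−(-16)) + 4·(-16−(-1/2))) = ½·(-39/2 + 80/7 − 62) = -981/28, so the L-coordinate is 9/14.
[KLN] = ½·((-1)·(9−(-1/2)) + (-5)·(-1/2−(-16)) + (-20/7)·(-16−9)) = ½·(-19/2 − 155/2 + 500/7) = -109/14, so the M-coordinate is 1/7.

(3/14, 9/14, 1/7)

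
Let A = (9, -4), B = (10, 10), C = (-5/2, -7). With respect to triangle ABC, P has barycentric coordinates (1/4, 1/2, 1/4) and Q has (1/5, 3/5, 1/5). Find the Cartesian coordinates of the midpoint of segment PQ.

(557/80, 121/40)

Barycentric coordinates of the midpoint are the average: (9/40, 11/20, 9/40).
Converting: (9/40)·A + (11/20)·B + (9/40)·C = (557/80, 121/40).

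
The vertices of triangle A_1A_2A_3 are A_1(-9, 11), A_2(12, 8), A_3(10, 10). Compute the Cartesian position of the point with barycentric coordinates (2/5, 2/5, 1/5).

P = (2/5)·A_1 + (2/5)·A_2 + (1/5)·A_3.
x-coordinate: (2/5)·(-9) + (2/5)·12 + (1/5)·10 = 16/5.
y-coordinate: (2/5)·11 + (2/5)·8 + (1/5)·10 = 48/5.

(16/5, 48/5)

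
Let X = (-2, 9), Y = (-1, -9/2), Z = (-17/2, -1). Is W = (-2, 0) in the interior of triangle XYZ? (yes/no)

yes

Barycentric coordinates of W: (121/391, 234/391, 36/391).
The three coordinates are positive, positive, positive; a point is interior exactly when all three are positive.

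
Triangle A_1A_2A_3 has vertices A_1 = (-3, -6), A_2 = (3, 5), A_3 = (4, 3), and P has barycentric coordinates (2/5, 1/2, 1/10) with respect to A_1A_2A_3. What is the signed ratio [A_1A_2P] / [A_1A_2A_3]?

1/10

The signed ratio [A_1A_2P]/[A_1A_2A_3] equals the barycentric coordinate of P at vertex A_3, which is 1/10.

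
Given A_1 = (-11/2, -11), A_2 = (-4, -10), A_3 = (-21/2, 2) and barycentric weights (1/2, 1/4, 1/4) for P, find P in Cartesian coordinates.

(-51/8, -15/2)

P = (1/2)·A_1 + (1/4)·A_2 + (1/4)·A_3.
x-coordinate: (1/2)·(-11/2) + (1/4)·(-4) + (1/4)·(-21/2) = -51/8.
y-coordinate: (1/2)·(-11) + (1/4)·(-10) + (1/4)·2 = -15/2.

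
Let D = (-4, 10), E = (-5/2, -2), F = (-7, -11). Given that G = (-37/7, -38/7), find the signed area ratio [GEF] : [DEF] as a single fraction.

[DEF] = ½·((-4)·(-2−(-11)) + (-5/2)·(-11−10) + (-7)·(10−(-2))) = ½·(-36 + 105/2 − 84) = -135/4.
[GEF] = ½·((-37/7)·(-2−(-11)) + (-5/2)·(-11−(-38/7)) + (-7)·(-38/7−(-2))) = ½·(-333/7 + 195/14 + 24) = -135/28, so the ratio is (-135/28)/(-135/4) = 1/7.

1/7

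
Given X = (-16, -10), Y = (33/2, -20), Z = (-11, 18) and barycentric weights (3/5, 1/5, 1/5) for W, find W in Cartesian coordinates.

W = (3/5)·X + (1/5)·Y + (1/5)·Z.
x-coordinate: (3/5)·(-16) + (1/5)·(33/2) + (1/5)·(-11) = -17/2.
y-coordinate: (3/5)·(-10) + (1/5)·(-20) + (1/5)·18 = -32/5.

(-17/2, -32/5)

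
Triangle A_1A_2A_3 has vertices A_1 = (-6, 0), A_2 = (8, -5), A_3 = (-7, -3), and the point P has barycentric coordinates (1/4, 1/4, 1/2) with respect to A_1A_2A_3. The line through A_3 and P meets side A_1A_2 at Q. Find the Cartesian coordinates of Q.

Line A_3P meets A_1A_2 where the A_3-coordinate vanishes; zeroing P's A_3-weight and renormalizing leaves A_1, A_2-weights 1/4 : 1/4 → (1/2, 1/2).
So Q = (1/2)·A_1 + (1/2)·A_2 = (1, -5/2).

(1, -5/2)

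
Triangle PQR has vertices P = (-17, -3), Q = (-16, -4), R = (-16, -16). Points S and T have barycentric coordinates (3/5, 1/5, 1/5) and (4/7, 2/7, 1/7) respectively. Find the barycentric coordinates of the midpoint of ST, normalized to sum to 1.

(41/70, 17/70, 6/35)

Since both coordinate triples sum to 1, the midpoint's barycentrics are the componentwise average.
(3/5+4/7)/2 = 41/70; similarly 17/70 and 6/35.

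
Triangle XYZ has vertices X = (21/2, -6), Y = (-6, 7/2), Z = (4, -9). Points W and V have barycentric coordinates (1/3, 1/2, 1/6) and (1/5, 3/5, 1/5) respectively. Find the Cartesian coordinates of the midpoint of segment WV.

Barycentric coordinates of the midpoint are the average: (4/15, 11/20, 11/60).
Converting: (4/15)·X + (11/20)·Y + (11/60)·Z = (7/30, -53/40).

(7/30, -53/40)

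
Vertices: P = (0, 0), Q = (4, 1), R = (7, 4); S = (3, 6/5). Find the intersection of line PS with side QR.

Barycentric coordinates of S with respect to PQR: (2/5, 2/5, 1/5).
On side QR the P-coordinate is zero; dropping S's P-weight 2/5 and renormalizing the remaining 2/5 : 1/5 gives weights 2/3, 1/3 on Q, R.
T = (2/3)·(4, 1) + (1/3)·(7, 4) = (5, 2).

(5, 2)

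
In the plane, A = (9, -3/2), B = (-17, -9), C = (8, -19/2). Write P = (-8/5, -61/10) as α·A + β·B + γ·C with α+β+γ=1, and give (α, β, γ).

Signed area of the reference triangle: [ABC] = ½·(9·(-9−(-19/2)) + (-17)·(-19/2−(-3/2)) + 8·(-3/2−(-9))) = ½·(9/2 + 136 + 60) = 401/4.
[PBC] = ½·((-8/5)·(-9−(-19/2)) + (-17)·(-19/2−(-61/10)) + 8·(-61/10−(-9))) = ½·(-4/5 + 289/5 + 116/5) = 401/10, so the A-coordinate is (401/10)/(401/4) = 2/5.
[APC] = ½·(9·(-61/10−(-19/2)) + (-8/5)·(-19/2−(-3/2)) + 8·(-3/2−(-61/10))) = ½·(153/5 + 64/5 + 184/5) = 401/10, so the B-coordinate is 2/5.
[ABP] = ½·(9·(-9−(-61/10)) + (-17)·(-61/10−(-3/2)) + (-8/5)·(-3/2−(-9))) = ½·(-261/10 + 391/5 − 12) = 401/20, so the C-coordinate is 1/5.

(2/5, 2/5, 1/5)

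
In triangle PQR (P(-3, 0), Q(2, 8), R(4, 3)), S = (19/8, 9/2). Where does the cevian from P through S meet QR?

Barycentric coordinates of S with respect to PQR: (1/8, 3/8, 1/2).
On side QR the P-coordinate is zero; dropping S's P-weight 1/8 and renormalizing the remaining 3/8 : 1/2 gives weights 3/7, 4/7 on Q, R.
T = (3/7)·(2, 8) + (4/7)·(4, 3) = (22/7, 36/7).

(22/7, 36/7)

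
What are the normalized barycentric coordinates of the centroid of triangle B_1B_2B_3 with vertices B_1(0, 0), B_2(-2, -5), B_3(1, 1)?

The centroid is the average of the vertices, so each weight is 1/3.

(1/3, 1/3, 1/3)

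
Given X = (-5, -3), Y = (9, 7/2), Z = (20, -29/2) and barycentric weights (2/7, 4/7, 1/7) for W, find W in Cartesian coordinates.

(46/7, -13/14)

W = (2/7)·X + (4/7)·Y + (1/7)·Z.
x-coordinate: (2/7)·(-5) + (4/7)·9 + (1/7)·20 = 46/7.
y-coordinate: (2/7)·(-3) + (4/7)·(7/2) + (1/7)·(-29/2) = -13/14.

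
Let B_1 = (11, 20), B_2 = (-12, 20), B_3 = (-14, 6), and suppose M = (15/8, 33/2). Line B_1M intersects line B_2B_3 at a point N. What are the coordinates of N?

(-40/3, 32/3)

Barycentric coordinates of M with respect to B_1B_2B_3: (5/8, 1/8, 1/4).
On side B_2B_3 the B_1-coordinate is zero; dropping M's B_1-weight 5/8 and renormalizing the remaining 1/8 : 1/4 gives weights 1/3, 2/3 on B_2, B_3.
N = (1/3)·(-12, 20) + (2/3)·(-14, 6) = (-40/3, 32/3).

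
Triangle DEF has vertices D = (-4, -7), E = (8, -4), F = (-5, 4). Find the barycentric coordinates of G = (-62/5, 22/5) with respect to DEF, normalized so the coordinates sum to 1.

(2/5, -3/5, 6/5)

Signed area of the reference triangle: [DEF] = ½·((-4)·(-4−4) + 8·(4−(-7)) + (-5)·(-7−(-4))) = ½·(32 + 88 + 15) = 135/2.
[GEF] = ½·((-62/5)·(-4−4) + 8·(4−(22/5)) + (-5)·(22/5−(-4))) = ½·(496/5 − 16/5 − 42) = 27, so the D-coordinate is 27/(135/2) = 2/5.
[DGF] = ½·((-4)·(22/5−4) + (-62/5)·(4−(-7)) + (-5)·(-7−(22/5))) = ½·(-8/5 − 682/5 + 57) = -81/2, so the E-coordinate is -3/5.
[DEG] = ½·((-4)·(-4−(22/5)) + 8·(22/5−(-7)) + (-62/5)·(-7−(-4))) = ½·(168/5 + 456/5 + 186/5) = 81, so the F-coordinate is 6/5.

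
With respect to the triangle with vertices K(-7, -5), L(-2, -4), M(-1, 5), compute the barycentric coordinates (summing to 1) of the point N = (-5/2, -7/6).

Signed area of the reference triangle: [KLM] = ½·((-7)·(-4−5) + (-2)·(5−(-5)) + (-1)·(-5−(-4))) = ½·(63 − 20 + 1) = 22.
[NLM] = ½·((-5/2)·(-4−5) + (-2)·(5−(-7/6)) + (-1)·(-7/6−(-4))) = ½·(45/2 − 37/3 − 17/6) = 11/3, so the K-coordinate is (11/3)/22 = 1/6.
[KNM] = ½·((-7)·(-7/6−5) + (-5/2)·(5−(-5)) + (-1)·(-5−(-7/6))) = ½·(259/6 − 25 + 23/6) = 11, so the L-coordinate is 1/2.
[KLN] = ½·((-7)·(-4−(-7/6)) + (-2)·(-7/6−(-5)) + (-5/2)·(-5−(-4))) = ½·(119/6 − 23/3 + 5/2) = 22/3, so the M-coordinate is 1/3.
Check: 1/6 + 1/2 + 1/3 = 1.

(1/6, 1/2, 1/3)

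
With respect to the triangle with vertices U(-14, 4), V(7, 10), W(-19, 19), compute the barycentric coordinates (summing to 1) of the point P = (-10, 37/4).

Signed area of the reference triangle: [UVW] = ½·((-14)·(10−19) + 7·(19−4) + (-19)·(4−10)) = ½·(126 + 105 + 114) = 345/2.
[PVW] = ½·((-10)·(10−19) + 7·(19−(37/4)) + (-19)·(37/4−10)) = ½·(90 + 273/4 + 57/4) = 345/4, so the U-coordinate is (345/4)/(345/2) = 1/2.
[UPW] = ½·((-14)·(37/4−19) + (-10)·(19−4) + (-19)·(4−(37/4))) = ½·(273/2 − 150 + 399/4) = 345/8, so the V-coordinate is 1/4.
[UVP] = ½·((-14)·(10−(37/4)) + 7·(37/4−4) + (-10)·(4−10)) = ½·(-21/2 + 147/4 + 60) = 345/8, so the W-coordinate is 1/4.

(1/2, 1/4, 1/4)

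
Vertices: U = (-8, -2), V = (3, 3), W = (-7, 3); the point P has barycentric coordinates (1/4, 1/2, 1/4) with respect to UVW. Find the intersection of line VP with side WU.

(-15/2, 1/2)

Line VP meets WU where the V-coordinate vanishes; zeroing P's V-weight and renormalizing leaves W, U-weights 1/4 : 1/4 → (1/2, 1/2).
So Q = (1/2)·W + (1/2)·U = (-15/2, 1/2).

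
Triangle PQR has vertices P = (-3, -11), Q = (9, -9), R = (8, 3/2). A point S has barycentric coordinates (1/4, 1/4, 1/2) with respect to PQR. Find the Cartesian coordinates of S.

(11/2, -17/4)

S = (1/4)·P + (1/4)·Q + (1/2)·R.
x-coordinate: (1/4)·(-3) + (1/4)·9 + (1/2)·8 = 11/2.
y-coordinate: (1/4)·(-11) + (1/4)·(-9) + (1/2)·(3/2) = -17/4.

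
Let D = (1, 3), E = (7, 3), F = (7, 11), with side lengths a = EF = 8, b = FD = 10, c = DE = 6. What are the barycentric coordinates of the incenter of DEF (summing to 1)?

The incenter has barycentric coordinates proportional to the opposite side lengths: (8 : 10 : 6).
Normalizing by 8+10+6 = 24 gives (1/3, 5/12, 1/4).

(1/3, 5/12, 1/4)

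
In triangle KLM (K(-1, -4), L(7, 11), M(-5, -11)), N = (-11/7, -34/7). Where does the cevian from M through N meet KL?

(1, -1/4)

Barycentric coordinates of N with respect to KLM: (3/7, 1/7, 3/7).
On side KL the M-coordinate is zero; dropping N's M-weight 3/7 and renormalizing the remaining 3/7 : 1/7 gives weights 3/4, 1/4 on K, L.
J = (3/4)·(-1, -4) + (1/4)·(7, 11) = (1, -1/4).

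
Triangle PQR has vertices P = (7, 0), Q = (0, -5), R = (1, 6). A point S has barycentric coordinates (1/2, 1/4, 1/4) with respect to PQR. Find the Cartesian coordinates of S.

(15/4, 1/4)

S = (1/2)·P + (1/4)·Q + (1/4)·R.
x-coordinate: (1/2)·7 + (1/4)·0 + (1/4)·1 = 15/4.
y-coordinate: (1/2)·0 + (1/4)·(-5) + (1/4)·6 = 1/4.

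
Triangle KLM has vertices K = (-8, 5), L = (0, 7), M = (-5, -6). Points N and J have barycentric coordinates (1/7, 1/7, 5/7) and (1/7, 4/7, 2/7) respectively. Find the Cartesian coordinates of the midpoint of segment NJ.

Barycentric coordinates of the midpoint are the average: (1/7, 5/14, 1/2).
Converting: (1/7)·K + (5/14)·L + (1/2)·M = (-51/14, 3/14).

(-51/14, 3/14)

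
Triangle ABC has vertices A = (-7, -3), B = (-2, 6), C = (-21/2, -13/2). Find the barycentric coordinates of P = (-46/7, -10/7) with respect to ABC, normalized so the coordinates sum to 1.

Signed area of the reference triangle: [ABC] = ½·((-7)·(6−(-13/2)) + (-2)·(-13/2−(-3)) + (-21/2)·(-3−6)) = ½·(-175/2 + 7 + 189/2) = 7.
[PBC] = ½·((-46/7)·(6−(-13/2)) + (-2)·(-13/2−(-10/7)) + (-21/2)·(-10/7−6)) = ½·(-575/7 + 71/7 + 78) = 3, so the A-coordinate is 3/7 = 3/7.
[APC] = ½·((-7)·(-10/7−(-13/2)) + (-46/7)·(-13/2−(-3)) + (-21/2)·(-3−(-10/7))) = ½·(-71/2 + 23 + 33/2) = 2, so the B-coordinate is 2/7.
[ABP] = ½·((-7)·(6−(-10/7)) + (-2)·(-10/7−(-3)) + (-46/7)·(-3−6)) = ½·(-52 − 22/7 + 414/7) = 2, so the C-coordinate is 2/7.
Check: 3/7 + 2/7 + 2/7 = 1.

(3/7, 2/7, 2/7)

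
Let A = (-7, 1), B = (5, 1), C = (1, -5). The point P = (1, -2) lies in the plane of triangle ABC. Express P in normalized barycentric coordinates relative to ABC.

Signed area of the reference triangle: [ABC] = ½·((-7)·(1−(-5)) + 5·(-5−1) + 1·(1−1)) = ½·(-42 − 30 + 0) = -36.
[PBC] = ½·(1·(1−(-5)) + 5·(-5−(-2)) + 1·(-2−1)) = ½·(6 − 15 − 3) = -6, so the A-coordinate is (-6)/(-36) = 1/6.
[APC] = ½·((-7)·(-2−(-5)) + 1·(-5−1) + 1·(1−(-2))) = ½·(-21 − 6 + 3) = -12, so the B-coordinate is 1/3.
[ABP] = ½·((-7)·(1−(-2)) + 5·(-2−1) + 1·(1−1)) = ½·(-21 − 15 + 0) = -18, so the C-coordinate is 1/2.
Check: 1/6 + 1/3 + 1/2 = 1.

(1/6, 1/3, 1/2)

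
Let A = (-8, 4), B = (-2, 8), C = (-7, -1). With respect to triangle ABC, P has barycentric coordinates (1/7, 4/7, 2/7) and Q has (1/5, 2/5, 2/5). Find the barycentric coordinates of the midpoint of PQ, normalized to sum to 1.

Since both coordinate triples sum to 1, the midpoint's barycentrics are the componentwise average.
(1/7+1/5)/2 = 6/35; similarly 17/35 and 12/35.

(6/35, 17/35, 12/35)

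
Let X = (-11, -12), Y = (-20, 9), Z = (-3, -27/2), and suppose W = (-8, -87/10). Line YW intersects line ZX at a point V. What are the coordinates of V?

Barycentric coordinates of W with respect to XYZ: (1/5, 1/5, 3/5).
On side ZX the Y-coordinate is zero; dropping W's Y-weight 1/5 and renormalizing the remaining 3/5 : 1/5 gives weights 3/4, 1/4 on Z, X.
V = (3/4)·(-3, -27/2) + (1/4)·(-11, -12) = (-5, -105/8).

(-5, -105/8)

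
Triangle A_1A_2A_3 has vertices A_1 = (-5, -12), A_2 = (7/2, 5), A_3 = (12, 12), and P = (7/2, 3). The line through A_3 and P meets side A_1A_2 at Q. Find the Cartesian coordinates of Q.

(11/8, 3/4)

Barycentric coordinates of P with respect to A_1A_2A_3: (1/5, 3/5, 1/5).
On side A_1A_2 the A_3-coordinate is zero; dropping P's A_3-weight 1/5 and renormalizing the remaining 1/5 : 3/5 gives weights 1/4, 3/4 on A_1, A_2.
Q = (1/4)·(-5, -12) + (3/4)·(7/2, 5) = (11/8, 3/4).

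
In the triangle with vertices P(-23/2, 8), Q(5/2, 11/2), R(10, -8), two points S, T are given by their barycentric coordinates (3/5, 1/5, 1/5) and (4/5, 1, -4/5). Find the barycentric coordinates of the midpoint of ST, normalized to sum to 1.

Since both coordinate triples sum to 1, the midpoint's barycentrics are the componentwise average.
(3/5+4/5)/2 = 7/10; similarly 3/5 and -3/10.

(7/10, 3/5, -3/10)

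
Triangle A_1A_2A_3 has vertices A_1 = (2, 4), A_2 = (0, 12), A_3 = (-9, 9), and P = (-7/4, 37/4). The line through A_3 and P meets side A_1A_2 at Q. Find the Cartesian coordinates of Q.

Barycentric coordinates of P with respect to A_1A_2A_3: (1/4, 1/2, 1/4).
On side A_1A_2 the A_3-coordinate is zero; dropping P's A_3-weight 1/4 and renormalizing the remaining 1/4 : 1/2 gives weights 1/3, 2/3 on A_1, A_2.
Q = (1/3)·(2, 4) + (2/3)·(0, 12) = (2/3, 28/3).

(2/3, 28/3)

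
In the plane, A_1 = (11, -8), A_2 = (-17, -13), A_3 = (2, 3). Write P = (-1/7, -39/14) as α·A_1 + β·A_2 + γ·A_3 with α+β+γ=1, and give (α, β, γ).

Signed area of the reference triangle: [A_1A_2A_3] = ½·(11·(-13−3) + (-17)·(3−(-8)) + 2·(-8−(-13))) = ½·(-176 − 187 + 10) = -353/2.
[PA_2A_3] = ½·((-1/7)·(-13−3) + (-17)·(3−(-39/14)) + 2·(-39/14−(-13))) = ½·(16/7 − 1377/14 + 143/7) = -1059/28, so the A_1-coordinate is (-1059/28)/(-353/2) = 3/14.
[A_1PA_3] = ½·(11·(-39/14−3) + (-1/7)·(3−(-8)) + 2·(-8−(-39/14))) = ½·(-891/14 − 11/7 − 73/7) = -1059/28, so the A_2-coordinate is 3/14.
[A_1A_2P] = ½·(11·(-13−(-39/14)) + (-17)·(-39/14−(-8)) + (-1/7)·(-8−(-13))) = ½·(-1573/14 − 1241/14 − 5/7) = -706/7, so the A_3-coordinate is 4/7.

(3/14, 3/14, 4/7)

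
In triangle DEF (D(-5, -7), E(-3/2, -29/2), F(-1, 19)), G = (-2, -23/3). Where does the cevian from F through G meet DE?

Barycentric coordinates of G with respect to DEF: (1/6, 2/3, 1/6).
On side DE the F-coordinate is zero; dropping G's F-weight 1/6 and renormalizing the remaining 1/6 : 2/3 gives weights 1/5, 4/5 on D, E.
H = (1/5)·(-5, -7) + (4/5)·(-3/2, -29/2) = (-11/5, -13).

(-11/5, -13)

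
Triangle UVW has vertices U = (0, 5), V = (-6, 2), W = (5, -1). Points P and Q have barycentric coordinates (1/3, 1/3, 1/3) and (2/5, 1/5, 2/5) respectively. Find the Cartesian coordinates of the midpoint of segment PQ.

Barycentric coordinates of the midpoint are the average: (11/30, 4/15, 11/30).
Converting: (11/30)·U + (4/15)·V + (11/30)·W = (7/30, 2).

(7/30, 2)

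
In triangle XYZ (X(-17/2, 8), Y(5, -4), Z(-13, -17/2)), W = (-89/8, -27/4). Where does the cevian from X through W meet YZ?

Barycentric coordinates of W with respect to XYZ: (1/12, 1/12, 5/6).
On side YZ the X-coordinate is zero; dropping W's X-weight 1/12 and renormalizing the remaining 1/12 : 5/6 gives weights 1/11, 10/11 on Y, Z.
V = (1/11)·(5, -4) + (10/11)·(-13, -17/2) = (-125/11, -89/11).

(-125/11, -89/11)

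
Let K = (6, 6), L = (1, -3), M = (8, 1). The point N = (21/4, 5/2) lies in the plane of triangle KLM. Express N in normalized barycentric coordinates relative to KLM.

(1/2, 1/4, 1/4)

Signed area of the reference triangle: [KLM] = ½·(6·(-3−1) + 1·(1−6) + 8·(6−(-3))) = ½·(-24 − 5 + 72) = 43/2.
[NLM] = ½·((21/4)·(-3−1) + 1·(1−(5/2)) + 8·(5/2−(-3))) = ½·(-21 − 3/2 + 44) = 43/4, so the K-coordinate is (43/4)/(43/2) = 1/2.
[KNM] = ½·(6·(5/2−1) + (21/4)·(1−6) + 8·(6−(5/2))) = ½·(9 − 105/4 + 28) = 43/8, so the L-coordinate is 1/4.
[KLN] = ½·(6·(-3−(5/2)) + 1·(5/2−6) + (21/4)·(6−(-3))) = ½·(-33 − 7/2 + 189/4) = 43/8, so the M-coordinate is 1/4.
Check: 1/2 + 1/4 + 1/4 = 1.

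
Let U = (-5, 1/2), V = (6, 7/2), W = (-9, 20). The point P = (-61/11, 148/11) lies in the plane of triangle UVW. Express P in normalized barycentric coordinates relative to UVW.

Signed area of the reference triangle: [UVW] = ½·((-5)·(7/2−20) + 6·(20−(1/2)) + (-9)·(1/2−(7/2))) = ½·(165/2 + 117 + 27) = 453/4.
[PVW] = ½·((-61/11)·(7/2−20) + 6·(20−(148/11)) + (-9)·(148/11−(7/2))) = ½·(183/2 + 432/11 − 1971/22) = 453/22, so the U-coordinate is (453/22)/(453/4) = 2/11.
[UPW] = ½·((-5)·(148/11−20) + (-61/11)·(20−(1/2)) + (-9)·(1/2−(148/11))) = ½·(360/11 − 2379/22 + 2565/22) = 453/22, so the V-coordinate is 2/11.
[UVP] = ½·((-5)·(7/2−(148/11)) + 6·(148/11−(1/2)) + (-61/11)·(1/2−(7/2))) = ½·(1095/22 + 855/11 + 183/11) = 3171/44, so the W-coordinate is 7/11.
Check: 2/11 + 2/11 + 7/11 = 1.

(2/11, 2/11, 7/11)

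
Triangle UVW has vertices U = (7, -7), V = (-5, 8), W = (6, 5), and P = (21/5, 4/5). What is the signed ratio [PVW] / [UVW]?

2/5

[UVW] = ½·(7·(8−5) + (-5)·(5−(-7)) + 6·(-7−8)) = ½·(21 − 60 − 90) = -129/2.
[PVW] = ½·((21/5)·(8−5) + (-5)·(5−(4/5)) + 6·(4/5−8)) = ½·(63/5 − 21 − 216/5) = -129/5, so the ratio is (-129/5)/(-129/2) = 2/5.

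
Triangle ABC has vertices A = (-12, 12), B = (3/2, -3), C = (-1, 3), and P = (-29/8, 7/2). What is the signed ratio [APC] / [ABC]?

5/12

[ABC] = ½·((-12)·(-3−3) + (3/2)·(3−12) + (-1)·(12−(-3))) = ½·(72 − 27/2 − 15) = 87/4.
[APC] = ½·((-12)·(7/2−3) + (-29/8)·(3−12) + (-1)·(12−(7/2))) = ½·(-6 + 261/8 − 17/2) = 145/16, so the ratio is (145/16)/(87/4) = 5/12.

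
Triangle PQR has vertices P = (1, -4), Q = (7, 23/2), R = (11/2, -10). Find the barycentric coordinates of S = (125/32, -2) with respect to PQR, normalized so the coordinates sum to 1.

(7/16, 1/4, 5/16)

Signed area of the reference triangle: [PQR] = ½·(1·(23/2−(-10)) + 7·(-10−(-4)) + (11/2)·(-4−(23/2))) = ½·(43/2 − 42 − 341/4) = -423/8.
[SQR] = ½·((125/32)·(23/2−(-10)) + 7·(-10−(-2)) + (11/2)·(-2−(23/2))) = ½·(5375/64 − 56 − 297/4) = -2961/128, so the P-coordinate is (-2961/128)/(-423/8) = 7/16.
[PSR] = ½·(1·(-2−(-10)) + (125/32)·(-10−(-4)) + (11/2)·(-4−(-2))) = ½·(8 − 375/16 − 11) = -423/32, so the Q-coordinate is 1/4.
[PQS] = ½·(1·(23/2−(-2)) + 7·(-2−(-4)) + (125/32)·(-4−(23/2))) = ½·(27/2 + 14 − 3875/64) = -2115/128, so the R-coordinate is 5/16.
Check: 7/16 + 1/4 + 5/16 = 1.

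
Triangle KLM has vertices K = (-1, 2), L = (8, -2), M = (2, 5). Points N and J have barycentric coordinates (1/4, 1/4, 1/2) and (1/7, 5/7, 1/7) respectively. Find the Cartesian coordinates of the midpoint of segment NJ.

Barycentric coordinates of the midpoint are the average: (11/56, 27/56, 9/28).
Converting: (11/56)·K + (27/56)·L + (9/28)·M = (241/56, 29/28).

(241/56, 29/28)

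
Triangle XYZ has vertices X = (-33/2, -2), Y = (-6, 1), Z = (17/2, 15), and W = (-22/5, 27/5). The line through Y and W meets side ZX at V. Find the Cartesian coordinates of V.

Barycentric coordinates of W with respect to XYZ: (2/5, 1/5, 2/5).
On side ZX the Y-coordinate is zero; dropping W's Y-weight 1/5 and renormalizing the remaining 2/5 : 2/5 gives weights 1/2, 1/2 on Z, X.
V = (1/2)·(17/2, 15) + (1/2)·(-33/2, -2) = (-4, 13/2).

(-4, 13/2)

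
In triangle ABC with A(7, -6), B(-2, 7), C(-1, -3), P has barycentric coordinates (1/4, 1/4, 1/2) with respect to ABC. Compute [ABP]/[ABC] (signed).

The signed ratio [ABP]/[ABC] equals the barycentric coordinate of P at vertex C, which is 1/2.

1/2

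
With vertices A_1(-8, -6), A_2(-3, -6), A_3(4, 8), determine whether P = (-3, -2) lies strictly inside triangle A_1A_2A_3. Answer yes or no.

Barycentric coordinates of P: (2/5, 11/35, 2/7).
The three coordinates are positive, positive, positive; a point is interior exactly when all three are positive.

yes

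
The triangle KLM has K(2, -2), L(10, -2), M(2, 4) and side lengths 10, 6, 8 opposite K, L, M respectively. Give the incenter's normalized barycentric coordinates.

(5/12, 1/4, 1/3)

The incenter has barycentric coordinates proportional to the opposite side lengths: (10 : 6 : 8).
Normalizing by 10+6+8 = 24 gives (5/12, 1/4, 1/3).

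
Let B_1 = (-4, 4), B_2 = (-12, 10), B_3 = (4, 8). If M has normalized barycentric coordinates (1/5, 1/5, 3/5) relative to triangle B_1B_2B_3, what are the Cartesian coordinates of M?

M = (1/5)·B_1 + (1/5)·B_2 + (3/5)·B_3.
x-coordinate: (1/5)·(-4) + (1/5)·(-12) + (3/5)·4 = -4/5.
y-coordinate: (1/5)·4 + (1/5)·10 + (3/5)·8 = 38/5.

(-4/5, 38/5)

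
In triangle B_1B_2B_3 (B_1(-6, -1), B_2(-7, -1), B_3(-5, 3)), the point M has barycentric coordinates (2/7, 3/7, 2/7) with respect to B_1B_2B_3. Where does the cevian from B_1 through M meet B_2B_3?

(-31/5, 3/5)

Line B_1M meets B_2B_3 where the B_1-coordinate vanishes; zeroing M's B_1-weight and renormalizing leaves B_2, B_3-weights 3/7 : 2/7 → (3/5, 2/5).
So N = (3/5)·B_2 + (2/5)·B_3 = (-31/5, 3/5).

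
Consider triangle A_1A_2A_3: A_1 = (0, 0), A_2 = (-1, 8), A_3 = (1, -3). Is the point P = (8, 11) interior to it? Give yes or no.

no

Barycentric coordinates of P: (-21, 7, 15).
The three coordinates are negative, positive, positive; a point is interior exactly when all three are positive.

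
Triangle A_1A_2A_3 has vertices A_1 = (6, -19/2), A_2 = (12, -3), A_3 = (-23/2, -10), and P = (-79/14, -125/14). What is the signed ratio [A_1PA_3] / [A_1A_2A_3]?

1/7

[A_1A_2A_3] = ½·(6·(-3−(-10)) + 12·(-10−(-19/2)) + (-23/2)·(-19/2−(-3))) = ½·(42 − 6 + 299/4) = 443/8.
[A_1PA_3] = ½·(6·(-125/14−(-10)) + (-79/14)·(-10−(-19/2)) + (-23/2)·(-19/2−(-125/14))) = ½·(45/7 + 79/28 + 46/7) = 443/56, so the ratio is (443/56)/(443/8) = 1/7.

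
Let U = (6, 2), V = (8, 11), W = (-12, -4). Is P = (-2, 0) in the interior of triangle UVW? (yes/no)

Barycentric coordinates of P: (7/15, 2/25, 34/75).
The three coordinates are positive, positive, positive; a point is interior exactly when all three are positive.

yes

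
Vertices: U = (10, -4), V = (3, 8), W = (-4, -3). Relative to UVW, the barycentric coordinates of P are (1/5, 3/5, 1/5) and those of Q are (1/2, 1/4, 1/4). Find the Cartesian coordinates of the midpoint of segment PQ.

Barycentric coordinates of the midpoint are the average: (7/20, 17/40, 9/40).
Converting: (7/20)·U + (17/40)·V + (9/40)·W = (31/8, 53/40).

(31/8, 53/40)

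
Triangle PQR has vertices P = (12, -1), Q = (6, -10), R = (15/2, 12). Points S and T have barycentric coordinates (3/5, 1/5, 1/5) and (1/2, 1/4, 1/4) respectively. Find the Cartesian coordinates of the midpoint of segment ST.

(771/80, -1/10)

Barycentric coordinates of the midpoint are the average: (11/20, 9/40, 9/40).
Converting: (11/20)·P + (9/40)·Q + (9/40)·R = (771/80, -1/10).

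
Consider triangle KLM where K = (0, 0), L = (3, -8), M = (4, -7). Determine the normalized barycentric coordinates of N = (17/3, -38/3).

(-2/3, 1, 2/3)

Signed area of the reference triangle: [KLM] = ½·(0·(-8−(-7)) + 3·(-7−0) + 4·(0−(-8))) = ½·(0 − 21 + 32) = 11/2.
[NLM] = ½·((17/3)·(-8−(-7)) + 3·(-7−(-38/3)) + 4·(-38/3−(-8))) = ½·(-17/3 + 17 − 56/3) = -11/3, so the K-coordinate is (-11/3)/(11/2) = -2/3.
[KNM] = ½·(0·(-38/3−(-7)) + (17/3)·(-7−0) + 4·(0−(-38/3))) = ½·(0 − 119/3 + 152/3) = 11/2, so the L-coordinate is 1.
[KLN] = ½·(0·(-8−(-38/3)) + 3·(-38/3−0) + (17/3)·(0−(-8))) = ½·(0 − 38 + 136/3) = 11/3, so the M-coordinate is 2/3.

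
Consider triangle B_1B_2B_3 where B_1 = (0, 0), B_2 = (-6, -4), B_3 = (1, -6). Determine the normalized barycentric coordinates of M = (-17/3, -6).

(-1/3, 1, 1/3)

Signed area of the reference triangle: [B_1B_2B_3] = ½·(0·(-4−(-6)) + (-6)·(-6−0) + 1·(0−(-4))) = ½·(0 + 36 + 4) = 20.
[MB_2B_3] = ½·((-17/3)·(-4−(-6)) + (-6)·(-6−(-6)) + 1·(-6−(-4))) = ½·(-34/3 + 0 − 2) = -20/3, so the B_1-coordinate is (-20/3)/20 = -1/3.
[B_1MB_3] = ½·(0·(-6−(-6)) + (-17/3)·(-6−0) + 1·(0−(-6))) = ½·(0 + 34 + 6) = 20, so the B_2-coordinate is 1.
[B_1B_2M] = ½·(0·(-4−(-6)) + (-6)·(-6−0) + (-17/3)·(0−(-4))) = ½·(0 + 36 − 68/3) = 20/3, so the B_3-coordinate is 1/3.
Check: -1/3 + 1 + 1/3 = 1.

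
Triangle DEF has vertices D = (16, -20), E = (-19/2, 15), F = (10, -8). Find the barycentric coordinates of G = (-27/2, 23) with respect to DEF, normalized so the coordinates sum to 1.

(-2/3, 1, 2/3)

Signed area of the reference triangle: [DEF] = ½·(16·(15−(-8)) + (-19/2)·(-8−(-20)) + 10·(-20−15)) = ½·(368 − 114 − 350) = -48.
[GEF] = ½·((-27/2)·(15−(-8)) + (-19/2)·(-8−23) + 10·(23−15)) = ½·(-621/2 + 589/2 + 80) = 32, so the D-coordinate is 32/(-48) = -2/3.
[DGF] = ½·(16·(23−(-8)) + (-27/2)·(-8−(-20)) + 10·(-20−23)) = ½·(496 − 162 − 430) = -48, so the E-coordinate is 1.
[DEG] = ½·(16·(15−23) + (-19/2)·(23−(-20)) + (-27/2)·(-20−15)) = ½·(-128 − 817/2 + 945/2) = -32, so the F-coordinate is 2/3.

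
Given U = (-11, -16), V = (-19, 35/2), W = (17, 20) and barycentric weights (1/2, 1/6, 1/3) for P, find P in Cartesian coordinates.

P = (1/2)·U + (1/6)·V + (1/3)·W.
x-coordinate: (1/2)·(-11) + (1/6)·(-19) + (1/3)·17 = -3.
y-coordinate: (1/2)·(-16) + (1/6)·(35/2) + (1/3)·20 = 19/12.

(-3, 19/12)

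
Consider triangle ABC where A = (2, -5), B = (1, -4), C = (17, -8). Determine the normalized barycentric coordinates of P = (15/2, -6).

(1/2, 1/8, 3/8)

Signed area of the reference triangle: [ABC] = ½·(2·(-4−(-8)) + 1·(-8−(-5)) + 17·(-5−(-4))) = ½·(8 − 3 − 17) = -6.
[PBC] = ½·((15/2)·(-4−(-8)) + 1·(-8−(-6)) + 17·(-6−(-4))) = ½·(30 − 2 − 34) = -3, so the A-coordinate is (-3)/(-6) = 1/2.
[APC] = ½·(2·(-6−(-8)) + (15/2)·(-8−(-5)) + 17·(-5−(-6))) = ½·(4 − 45/2 + 17) = -3/4, so the B-coordinate is 1/8.
[ABP] = ½·(2·(-4−(-6)) + 1·(-6−(-5)) + (15/2)·(-5−(-4))) = ½·(4 − 1 − 15/2) = -9/4, so the C-coordinate is 3/8.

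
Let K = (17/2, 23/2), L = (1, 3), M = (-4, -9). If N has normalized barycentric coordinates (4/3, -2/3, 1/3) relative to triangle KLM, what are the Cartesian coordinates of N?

(28/3, 31/3)

N = (4/3)·K + (-2/3)·L + (1/3)·M.
x-coordinate: (4/3)·(17/2) + (-2/3)·1 + (1/3)·(-4) = 28/3.
y-coordinate: (4/3)·(23/2) + (-2/3)·3 + (1/3)·(-9) = 31/3.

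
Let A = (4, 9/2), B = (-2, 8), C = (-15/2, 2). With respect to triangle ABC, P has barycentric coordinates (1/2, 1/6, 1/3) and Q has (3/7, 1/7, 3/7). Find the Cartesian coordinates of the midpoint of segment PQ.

Barycentric coordinates of the midpoint are the average: (13/28, 13/84, 8/21).
Converting: (13/28)·A + (13/84)·B + (8/21)·C = (-55/42, 229/56).

(-55/42, 229/56)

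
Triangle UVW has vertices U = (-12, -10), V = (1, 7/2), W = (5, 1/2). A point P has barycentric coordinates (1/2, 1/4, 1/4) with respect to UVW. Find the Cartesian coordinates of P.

(-9/2, -4)

P = (1/2)·U + (1/4)·V + (1/4)·W.
x-coordinate: (1/2)·(-12) + (1/4)·1 + (1/4)·5 = -9/2.
y-coordinate: (1/2)·(-10) + (1/4)·(7/2) + (1/4)·(1/2) = -4.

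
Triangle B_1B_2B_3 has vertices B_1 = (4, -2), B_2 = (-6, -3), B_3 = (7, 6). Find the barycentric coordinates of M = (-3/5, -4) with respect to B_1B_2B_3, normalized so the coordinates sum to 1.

(4/5, 2/5, -1/5)

Signed area of the reference triangle: [B_1B_2B_3] = ½·(4·(-3−6) + (-6)·(6−(-2)) + 7·(-2−(-3))) = ½·(-36 − 48 + 7) = -77/2.
[MB_2B_3] = ½·((-3/5)·(-3−6) + (-6)·(6−(-4)) + 7·(-4−(-3))) = ½·(27/5 − 60 − 7) = -154/5, so the B_1-coordinate is (-154/5)/(-77/2) = 4/5.
[B_1MB_3] = ½·(4·(-4−6) + (-3/5)·(6−(-2)) + 7·(-2−(-4))) = ½·(-40 − 24/5 + 14) = -77/5, so the B_2-coordinate is 2/5.
[B_1B_2M] = ½·(4·(-3−(-4)) + (-6)·(-4−(-2)) + (-3/5)·(-2−(-3))) = ½·(4 + 12 − 3/5) = 77/10, so the B_3-coordinate is -1/5.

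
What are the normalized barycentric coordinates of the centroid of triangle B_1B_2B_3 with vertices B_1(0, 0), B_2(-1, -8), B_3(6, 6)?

The centroid is the average of the vertices, so each weight is 1/3.

(1/3, 1/3, 1/3)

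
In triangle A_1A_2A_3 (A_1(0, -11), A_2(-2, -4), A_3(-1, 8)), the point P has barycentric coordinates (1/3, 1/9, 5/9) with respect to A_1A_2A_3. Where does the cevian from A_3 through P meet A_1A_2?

(-1/2, -37/4)

Line A_3P meets A_1A_2 where the A_3-coordinate vanishes; zeroing P's A_3-weight and renormalizing leaves A_1, A_2-weights 1/3 : 1/9 → (3/4, 1/4).
So Q = (3/4)·A_1 + (1/4)·A_2 = (-1/2, -37/4).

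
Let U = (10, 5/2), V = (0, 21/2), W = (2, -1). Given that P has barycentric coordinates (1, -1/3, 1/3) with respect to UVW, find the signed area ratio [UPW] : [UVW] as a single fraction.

The signed ratio [UPW]/[UVW] equals the barycentric coordinate of P at vertex V, which is -1/3.

-1/3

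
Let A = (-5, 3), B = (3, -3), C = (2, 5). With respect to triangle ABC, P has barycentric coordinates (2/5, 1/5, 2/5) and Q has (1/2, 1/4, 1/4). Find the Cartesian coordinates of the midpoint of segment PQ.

(-37/40, 23/10)

Barycentric coordinates of the midpoint are the average: (9/20, 9/40, 13/40).
Converting: (9/20)·A + (9/40)·B + (13/40)·C = (-37/40, 23/10).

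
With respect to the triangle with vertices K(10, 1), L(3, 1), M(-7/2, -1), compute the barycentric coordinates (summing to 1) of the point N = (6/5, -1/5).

Signed area of the reference triangle: [KLM] = ½·(10·(1−(-1)) + 3·(-1−1) + (-7/2)·(1−1)) = ½·(20 − 6 + 0) = 7.
[NLM] = ½·((6/5)·(1−(-1)) + 3·(-1−(-1/5)) + (-7/2)·(-1/5−1)) = ½·(12/5 − 12/5 + 21/5) = 21/10, so the K-coordinate is (21/10)/7 = 3/10.
[KNM] = ½·(10·(-1/5−(-1)) + (6/5)·(-1−1) + (-7/2)·(1−(-1/5))) = ½·(8 − 12/5 − 21/5) = 7/10, so the L-coordinate is 1/10.
[KLN] = ½·(10·(1−(-1/5)) + 3·(-1/5−1) + (6/5)·(1−1)) = ½·(12 − 18/5 + 0) = 21/5, so the M-coordinate is 3/5.
Check: 3/10 + 1/10 + 3/5 = 1.

(3/10, 1/10, 3/5)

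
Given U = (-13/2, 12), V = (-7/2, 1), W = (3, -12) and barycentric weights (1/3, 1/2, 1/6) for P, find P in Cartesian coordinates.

P = (1/3)·U + (1/2)·V + (1/6)·W.
x-coordinate: (1/3)·(-13/2) + (1/2)·(-7/2) + (1/6)·3 = -41/12.
y-coordinate: (1/3)·12 + (1/2)·1 + (1/6)·(-12) = 5/2.

(-41/12, 5/2)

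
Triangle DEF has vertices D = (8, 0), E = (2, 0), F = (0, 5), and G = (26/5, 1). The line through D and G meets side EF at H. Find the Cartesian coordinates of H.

Barycentric coordinates of G with respect to DEF: (3/5, 1/5, 1/5).
On side EF the D-coordinate is zero; dropping G's D-weight 3/5 and renormalizing the remaining 1/5 : 1/5 gives weights 1/2, 1/2 on E, F.
H = (1/2)·(2, 0) + (1/2)·(0, 5) = (1, 5/2).

(1, 5/2)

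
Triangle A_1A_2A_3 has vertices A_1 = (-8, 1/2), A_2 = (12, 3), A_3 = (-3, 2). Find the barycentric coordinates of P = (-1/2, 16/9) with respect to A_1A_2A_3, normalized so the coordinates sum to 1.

(1/3, 5/18, 7/18)

Signed area of the reference triangle: [A_1A_2A_3] = ½·((-8)·(3−2) + 12·(2−(1/2)) + (-3)·(1/2−3)) = ½·(-8 + 18 + 15/2) = 35/4.
[PA_2A_3] = ½·((-1/2)·(3−2) + 12·(2−(16/9)) + (-3)·(16/9−3)) = ½·(-1/2 + 8/3 + 11/3) = 35/12, so the A_1-coordinate is (35/12)/(35/4) = 1/3.
[A_1PA_3] = ½·((-8)·(16/9−2) + (-1/2)·(2−(1/2)) + (-3)·(1/2−(16/9))) = ½·(16/9 − 3/4 + 23/6) = 175/72, so the A_2-coordinate is 5/18.
[A_1A_2P] = ½·((-8)·(3−(16/9)) + 12·(16/9−(1/2)) + (-1/2)·(1/2−3)) = ½·(-88/9 + 46/3 + 5/4) = 245/72, so the A_3-coordinate is 7/18.
Check: 1/3 + 5/18 + 7/18 = 1.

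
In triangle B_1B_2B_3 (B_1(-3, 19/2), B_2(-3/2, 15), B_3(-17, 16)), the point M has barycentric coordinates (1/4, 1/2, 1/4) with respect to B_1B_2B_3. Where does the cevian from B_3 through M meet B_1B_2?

Line B_3M meets B_1B_2 where the B_3-coordinate vanishes; zeroing M's B_3-weight and renormalizing leaves B_1, B_2-weights 1/4 : 1/2 → (1/3, 2/3).
So N = (1/3)·B_1 + (2/3)·B_2 = (-2, 79/6).

(-2, 79/6)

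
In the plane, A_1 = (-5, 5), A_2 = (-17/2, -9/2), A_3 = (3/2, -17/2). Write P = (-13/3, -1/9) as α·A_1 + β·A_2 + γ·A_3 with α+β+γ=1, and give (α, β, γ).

(5/9, 2/9, 2/9)

Signed area of the reference triangle: [A_1A_2A_3] = ½·((-5)·(-9/2−(-17/2)) + (-17/2)·(-17/2−5) + (3/2)·(5−(-9/2))) = ½·(-20 + 459/4 + 57/4) = 109/2.
[PA_2A_3] = ½·((-13/3)·(-9/2−(-17/2)) + (-17/2)·(-17/2−(-1/9)) + (3/2)·(-1/9−(-9/2))) = ½·(-52/3 + 2567/36 + 79/12) = 545/18, so the A_1-coordinate is (545/18)/(109/2) = 5/9.
[A_1PA_3] = ½·((-5)·(-1/9−(-17/2)) + (-13/3)·(-17/2−5) + (3/2)·(5−(-1/9))) = ½·(-755/18 + 117/2 + 23/3) = 109/9, so the A_2-coordinate is 2/9.
[A_1A_2P] = ½·((-5)·(-9/2−(-1/9)) + (-17/2)·(-1/9−5) + (-13/3)·(5−(-9/2))) = ½·(395/18 + 391/9 − 247/6) = 109/9, so the A_3-coordinate is 2/9.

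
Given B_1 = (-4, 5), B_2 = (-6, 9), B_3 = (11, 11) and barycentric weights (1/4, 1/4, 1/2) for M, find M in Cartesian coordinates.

(3, 9)

M = (1/4)·B_1 + (1/4)·B_2 + (1/2)·B_3.
x-coordinate: (1/4)·(-4) + (1/4)·(-6) + (1/2)·11 = 3.
y-coordinate: (1/4)·5 + (1/4)·9 + (1/2)·11 = 9.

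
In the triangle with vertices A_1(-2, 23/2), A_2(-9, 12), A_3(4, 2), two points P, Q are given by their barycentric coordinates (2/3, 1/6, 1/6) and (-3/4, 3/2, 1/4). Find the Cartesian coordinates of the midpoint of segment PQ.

Barycentric coordinates of the midpoint are the average: (-1/24, 5/6, 5/24).
Converting: (-1/24)·A_1 + (5/6)·A_2 + (5/24)·A_3 = (-79/12, 159/16).

(-79/12, 159/16)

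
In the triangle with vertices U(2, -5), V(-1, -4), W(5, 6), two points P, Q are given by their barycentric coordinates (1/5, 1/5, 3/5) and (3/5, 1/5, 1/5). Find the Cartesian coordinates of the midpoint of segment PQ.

Barycentric coordinates of the midpoint are the average: (2/5, 1/5, 2/5).
Converting: (2/5)·U + (1/5)·V + (2/5)·W = (13/5, -2/5).

(13/5, -2/5)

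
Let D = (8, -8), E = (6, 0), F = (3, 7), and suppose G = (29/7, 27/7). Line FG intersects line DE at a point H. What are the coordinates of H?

(7, -4)

Barycentric coordinates of G with respect to DEF: (1/7, 1/7, 5/7).
On side DE the F-coordinate is zero; dropping G's F-weight 5/7 and renormalizing the remaining 1/7 : 1/7 gives weights 1/2, 1/2 on D, E.
H = (1/2)·(8, -8) + (1/2)·(6, 0) = (7, -4).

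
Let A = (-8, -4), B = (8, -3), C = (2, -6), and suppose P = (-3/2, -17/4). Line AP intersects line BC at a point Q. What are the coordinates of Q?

(5, -9/2)

Barycentric coordinates of P with respect to ABC: (1/2, 1/4, 1/4).
On side BC the A-coordinate is zero; dropping P's A-weight 1/2 and renormalizing the remaining 1/4 : 1/4 gives weights 1/2, 1/2 on B, C.
Q = (1/2)·(8, -3) + (1/2)·(2, -6) = (5, -9/2).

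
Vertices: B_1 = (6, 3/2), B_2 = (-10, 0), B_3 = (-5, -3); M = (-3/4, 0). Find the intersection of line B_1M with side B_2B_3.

(-15/2, -3/2)

Barycentric coordinates of M with respect to B_1B_2B_3: (1/2, 1/4, 1/4).
On side B_2B_3 the B_1-coordinate is zero; dropping M's B_1-weight 1/2 and renormalizing the remaining 1/4 : 1/4 gives weights 1/2, 1/2 on B_2, B_3.
N = (1/2)·(-10, 0) + (1/2)·(-5, -3) = (-15/2, -3/2).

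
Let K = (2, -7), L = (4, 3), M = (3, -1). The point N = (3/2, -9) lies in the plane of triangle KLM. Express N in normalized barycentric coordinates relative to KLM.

Signed area of the reference triangle: [KLM] = ½·(2·(3−(-1)) + 4·(-1−(-7)) + 3·(-7−3)) = ½·(8 + 24 − 30) = 1.
[NLM] = ½·((3/2)·(3−(-1)) + 4·(-1−(-9)) + 3·(-9−3)) = ½·(6 + 32 − 36) = 1, so the K-coordinate is 1/1 = 1.
[KNM] = ½·(2·(-9−(-1)) + (3/2)·(-1−(-7)) + 3·(-7−(-9))) = ½·(-16 + 9 + 6) = -1/2, so the L-coordinate is -1/2.
[KLN] = ½·(2·(3−(-9)) + 4·(-9−(-7)) + (3/2)·(-7−3)) = ½·(24 − 8 − 15) = 1/2, so the M-coordinate is 1/2.
Check: 1 − 1/2 + 1/2 = 1.

(1, -1/2, 1/2)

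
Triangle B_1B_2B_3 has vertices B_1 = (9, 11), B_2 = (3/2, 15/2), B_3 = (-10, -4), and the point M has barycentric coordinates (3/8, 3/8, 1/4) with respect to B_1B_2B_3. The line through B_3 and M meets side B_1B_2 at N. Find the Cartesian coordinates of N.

(21/4, 37/4)

Line B_3M meets B_1B_2 where the B_3-coordinate vanishes; zeroing M's B_3-weight and renormalizing leaves B_1, B_2-weights 3/8 : 3/8 → (1/2, 1/2).
So N = (1/2)·B_1 + (1/2)·B_2 = (21/4, 37/4).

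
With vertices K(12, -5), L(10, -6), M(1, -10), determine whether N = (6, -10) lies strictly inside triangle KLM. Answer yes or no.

Barycentric coordinates of N: (-20, 25, -4).
The three coordinates are negative, positive, negative; a point is interior exactly when all three are positive.

no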